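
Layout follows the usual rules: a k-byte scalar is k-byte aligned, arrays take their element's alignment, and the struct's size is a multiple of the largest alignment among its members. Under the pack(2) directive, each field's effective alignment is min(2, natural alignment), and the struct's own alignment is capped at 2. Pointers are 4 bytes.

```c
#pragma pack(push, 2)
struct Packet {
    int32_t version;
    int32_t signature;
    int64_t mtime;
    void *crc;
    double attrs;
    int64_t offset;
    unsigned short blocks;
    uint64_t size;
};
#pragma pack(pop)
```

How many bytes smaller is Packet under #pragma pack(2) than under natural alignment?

10

natural layout:
  @0: version [4B, align 4] → 4
  @4: signature [4B, align 4] → 8
  @8: mtime [8B, align 8] → 16
  @16: crc [4B, align 4] → 20
  +4 pad (align 8)
  @24: attrs [8B, align 8] → 32
  @32: offset [8B, align 8] → 40
  @40: blocks [2B, align 2] → 42
  +6 pad (align 8)
  @48: size [8B, align 8] → 56
  size 56, align 8
packed(2) layout:
  @0: version [4B, align 2] → 4
  @4: signature [4B, align 2] → 8
  @8: mtime [8B, align 2] → 16
  @16: crc [4B, align 2] → 20
  @20: attrs [8B, align 2] → 28
  @28: offset [8B, align 2] → 36
  @36: blocks [2B, align 2] → 38
  @38: size [8B, align 2] → 46
  size 46, align 2
56 − 46 = 10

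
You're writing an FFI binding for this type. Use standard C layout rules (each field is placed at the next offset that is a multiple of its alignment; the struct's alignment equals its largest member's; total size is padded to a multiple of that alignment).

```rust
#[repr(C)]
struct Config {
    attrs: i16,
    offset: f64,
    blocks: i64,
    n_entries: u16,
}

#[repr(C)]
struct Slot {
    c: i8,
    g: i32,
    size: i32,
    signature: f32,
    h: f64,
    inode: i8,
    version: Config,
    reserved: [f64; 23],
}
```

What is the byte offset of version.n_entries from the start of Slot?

56

Config: @0: attrs [2B, align 2] → 2; +6 pad (align 8); @8: offset [8B, align 8] → 16; @16: blocks [8B, align 8] → 24; @24: n_entries [2B, align 2] → 26; +6 tail pad (align 8); size 32, align 8
@0: c [1B, align 1] → 1
+3 pad (align 4)
@4: g [4B, align 4] → 8
@8: size [4B, align 4] → 12
@12: signature [4B, align 4] → 16
@16: h [8B, align 8] → 24
@24: inode [1B, align 1] → 25
+7 pad (align 8)
@32: version [32B, align 8] → 64
within Config: n_entries at 24
32 + 24 = 56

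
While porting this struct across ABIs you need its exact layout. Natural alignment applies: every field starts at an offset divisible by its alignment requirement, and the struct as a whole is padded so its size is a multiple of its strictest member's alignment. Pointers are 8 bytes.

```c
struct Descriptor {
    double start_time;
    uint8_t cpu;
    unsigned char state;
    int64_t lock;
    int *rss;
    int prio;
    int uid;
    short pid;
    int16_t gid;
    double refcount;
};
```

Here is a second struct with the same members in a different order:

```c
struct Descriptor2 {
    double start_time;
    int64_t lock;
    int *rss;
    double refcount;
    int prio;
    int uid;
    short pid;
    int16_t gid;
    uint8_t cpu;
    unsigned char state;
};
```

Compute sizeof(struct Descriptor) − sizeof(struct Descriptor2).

8

0..8  start_time  (8B, 8-aligned)
8..9  cpu  (1B, 1-aligned)
9..10  state  (1B, 1-aligned)
10..16  -- padding (6B)
16..24  lock  (8B, 8-aligned)
24..32  rss  (8B, 8-aligned)
32..36  prio  (4B, 4-aligned)
36..40  uid  (4B, 4-aligned)
40..42  pid  (2B, 2-aligned)
42..44  gid  (2B, 2-aligned)
44..48  -- padding (4B)
48..56  refcount  (8B, 8-aligned)
sizeof = 56, alignof = 8
— Descriptor2 —
0..8  start_time  (8B, 8-aligned)
8..16  lock  (8B, 8-aligned)
16..24  rss  (8B, 8-aligned)
24..32  refcount  (8B, 8-aligned)
32..36  prio  (4B, 4-aligned)
36..40  uid  (4B, 4-aligned)
40..42  pid  (2B, 2-aligned)
42..44  gid  (2B, 2-aligned)
44..45  cpu  (1B, 1-aligned)
45..46  state  (1B, 1-aligned)
46..48  -- tail padding (2B)
sizeof = 48, alignof = 8
56 − 48 = 8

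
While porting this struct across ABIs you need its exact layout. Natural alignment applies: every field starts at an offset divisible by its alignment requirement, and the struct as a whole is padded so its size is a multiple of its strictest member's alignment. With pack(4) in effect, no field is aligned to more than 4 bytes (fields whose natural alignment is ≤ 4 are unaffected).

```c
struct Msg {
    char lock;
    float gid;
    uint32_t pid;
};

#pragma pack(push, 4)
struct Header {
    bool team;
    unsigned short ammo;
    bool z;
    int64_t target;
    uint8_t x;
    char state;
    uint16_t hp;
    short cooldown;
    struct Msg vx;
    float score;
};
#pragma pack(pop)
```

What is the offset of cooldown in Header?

Msg: lock at 0 (size 1, align 1) → ends 1; pad 3 to align 4 for gid; gid at 4 (size 4, align 4) → ends 8; pid at 8 (size 4, align 4) → ends 12; total 12 bytes, alignment 4
team at 0 (size 1, align 1) → ends 1
pad 1 to align 2 for ammo
ammo at 2 (size 2, align 2) → ends 4
z at 4 (size 1, align 1) → ends 5
pad 3 to align 4 for target
target at 8 (size 8, align 4) → ends 16
x at 16 (size 1, align 1) → ends 17
state at 17 (size 1, align 1) → ends 18
hp at 18 (size 2, align 2) → ends 20
cooldown at 20 (size 2, align 2) → ends 22

20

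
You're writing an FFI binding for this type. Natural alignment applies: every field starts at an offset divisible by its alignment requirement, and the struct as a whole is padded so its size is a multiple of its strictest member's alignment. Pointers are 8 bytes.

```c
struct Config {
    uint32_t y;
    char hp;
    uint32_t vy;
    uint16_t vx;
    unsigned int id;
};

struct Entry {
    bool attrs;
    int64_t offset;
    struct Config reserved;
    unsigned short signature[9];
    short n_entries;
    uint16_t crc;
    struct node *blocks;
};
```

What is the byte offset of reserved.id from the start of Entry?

32

Config: y at 0 (size 4, align 4) → ends 4; hp at 4 (size 1, align 1) → ends 5; pad 3 to align 4 for vy; vy at 8 (size 4, align 4) → ends 12; vx at 12 (size 2, align 2) → ends 14; pad 2 to align 4 for id; id at 16 (size 4, align 4) → ends 20; total 20 bytes, alignment 4
attrs at 0 (size 1, align 1) → ends 1
pad 7 to align 8 for offset
offset at 8 (size 8, align 8) → ends 16
reserved at 16 (size 20, align 4) → ends 36
within Config: id at 16
16 + 16 = 32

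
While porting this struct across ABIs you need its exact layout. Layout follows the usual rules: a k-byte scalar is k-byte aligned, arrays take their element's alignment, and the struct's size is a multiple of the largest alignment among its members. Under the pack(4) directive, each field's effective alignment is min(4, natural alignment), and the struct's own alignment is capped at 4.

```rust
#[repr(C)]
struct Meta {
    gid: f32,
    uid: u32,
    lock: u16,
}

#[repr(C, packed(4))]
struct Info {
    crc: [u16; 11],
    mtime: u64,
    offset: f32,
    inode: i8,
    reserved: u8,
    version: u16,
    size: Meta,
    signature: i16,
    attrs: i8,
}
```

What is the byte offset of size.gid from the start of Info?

40

Meta: @0: gid [4B, align 4] → 4; @4: uid [4B, align 4] → 8; @8: lock [2B, align 2] → 10; +2 tail pad (align 4); size 12, align 4
@0: crc [22B, align 2] → 22
+2 pad (align 4)
@24: mtime [8B, align 4] → 32
@32: offset [4B, align 4] → 36
@36: inode [1B, align 1] → 37
@37: reserved [1B, align 1] → 38
@38: version [2B, align 2] → 40
@40: size [12B, align 4] → 52
within Meta: gid at 0
40 + 0 = 40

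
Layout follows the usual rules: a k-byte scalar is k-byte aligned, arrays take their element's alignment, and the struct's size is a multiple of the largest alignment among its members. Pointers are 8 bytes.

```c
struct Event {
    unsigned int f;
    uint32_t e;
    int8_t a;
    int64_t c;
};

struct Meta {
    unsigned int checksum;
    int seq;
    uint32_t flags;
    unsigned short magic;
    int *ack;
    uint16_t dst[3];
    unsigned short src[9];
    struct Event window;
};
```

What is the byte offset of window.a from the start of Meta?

Event: @0: f [4B, align 4] → 4; @4: e [4B, align 4] → 8; @8: a [1B, align 1] → 9; +7 pad (align 8); @16: c [8B, align 8] → 24; size 24, align 8
@0: checksum [4B, align 4] → 4
@4: seq [4B, align 4] → 8
@8: flags [4B, align 4] → 12
@12: magic [2B, align 2] → 14
+2 pad (align 8)
@16: ack [8B, align 8] → 24
@24: dst [6B, align 2] → 30
@30: src [18B, align 2] → 48
@48: window [24B, align 8] → 72
within Event: a at 8
48 + 8 = 56

56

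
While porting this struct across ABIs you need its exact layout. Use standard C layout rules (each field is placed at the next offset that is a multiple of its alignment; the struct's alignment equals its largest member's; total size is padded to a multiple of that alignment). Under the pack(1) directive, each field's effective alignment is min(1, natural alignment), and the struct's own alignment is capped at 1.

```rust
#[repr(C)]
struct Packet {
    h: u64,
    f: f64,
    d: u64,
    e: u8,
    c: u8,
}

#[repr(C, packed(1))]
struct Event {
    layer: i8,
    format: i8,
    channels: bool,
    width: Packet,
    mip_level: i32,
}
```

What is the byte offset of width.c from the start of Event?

28

Packet: h at 0 (size 8, align 8) → ends 8; f at 8 (size 8, align 8) → ends 16; d at 16 (size 8, align 8) → ends 24; e at 24 (size 1, align 1) → ends 25; c at 25 (size 1, align 1) → ends 26; tail pad 6 to reach multiple of 8; total 32 bytes, alignment 8
layer at 0 (size 1, align 1) → ends 1
format at 1 (size 1, align 1) → ends 2
channels at 2 (size 1, align 1) → ends 3
width at 3 (size 32, align 1) → ends 35
within Packet: c at 25
3 + 25 = 28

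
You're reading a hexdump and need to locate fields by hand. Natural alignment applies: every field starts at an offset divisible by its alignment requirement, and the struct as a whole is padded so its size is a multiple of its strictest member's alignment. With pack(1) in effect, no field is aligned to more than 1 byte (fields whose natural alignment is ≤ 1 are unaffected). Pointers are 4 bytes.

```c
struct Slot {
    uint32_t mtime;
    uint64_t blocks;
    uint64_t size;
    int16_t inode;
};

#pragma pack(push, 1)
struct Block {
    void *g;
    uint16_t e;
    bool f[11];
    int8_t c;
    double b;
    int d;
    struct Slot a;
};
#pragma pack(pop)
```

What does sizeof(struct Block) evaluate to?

Slot: 0..4  mtime  (4B, 4-aligned); 4..8  -- padding (4B); 8..16  blocks  (8B, 8-aligned); 16..24  size  (8B, 8-aligned); 24..26  inode  (2B, 2-aligned); 26..32  -- tail padding (6B); sizeof = 32, alignof = 8
0..4  g  (4B, 1-aligned)
4..6  e  (2B, 1-aligned)
6..17  f  (11B, 1-aligned)
17..18  c  (1B, 1-aligned)
18..26  b  (8B, 1-aligned)
26..30  d  (4B, 1-aligned)
30..62  a  (32B, 1-aligned)
sizeof = 62, alignof = 1

62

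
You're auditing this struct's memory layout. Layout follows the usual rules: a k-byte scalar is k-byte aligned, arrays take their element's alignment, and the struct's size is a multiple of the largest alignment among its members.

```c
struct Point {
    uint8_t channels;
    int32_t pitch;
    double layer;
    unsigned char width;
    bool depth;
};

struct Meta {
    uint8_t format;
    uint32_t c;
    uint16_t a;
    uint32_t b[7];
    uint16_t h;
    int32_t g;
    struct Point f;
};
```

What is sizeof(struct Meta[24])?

1728

Point: channels at 0 (size 1, align 1) → ends 1; pad 3 to align 4 for pitch; pitch at 4 (size 4, align 4) → ends 8; layer at 8 (size 8, align 8) → ends 16; width at 16 (size 1, align 1) → ends 17; depth at 17 (size 1, align 1) → ends 18; tail pad 6 to reach multiple of 8; total 24 bytes, alignment 8
format at 0 (size 1, align 1) → ends 1
pad 3 to align 4 for c
c at 4 (size 4, align 4) → ends 8
a at 8 (size 2, align 2) → ends 10
pad 2 to align 4 for b
b at 12 (size 28, align 4) → ends 40
h at 40 (size 2, align 2) → ends 42
pad 2 to align 4 for g
g at 44 (size 4, align 4) → ends 48
f at 48 (size 24, align 8) → ends 72
total 72 bytes, alignment 8
array of 24: 24 × 72 = 1728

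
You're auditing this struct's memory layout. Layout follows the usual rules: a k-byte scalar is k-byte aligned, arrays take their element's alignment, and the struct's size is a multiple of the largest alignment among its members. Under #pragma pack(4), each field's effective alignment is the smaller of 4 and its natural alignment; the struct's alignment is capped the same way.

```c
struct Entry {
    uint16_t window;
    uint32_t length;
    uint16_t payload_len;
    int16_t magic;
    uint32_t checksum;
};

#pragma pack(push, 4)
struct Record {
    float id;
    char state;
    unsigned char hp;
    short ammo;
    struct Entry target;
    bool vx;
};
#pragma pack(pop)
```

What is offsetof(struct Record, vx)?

Entry: window at 0 (size 2, align 2) → ends 2; pad 2 to align 4 for length; length at 4 (size 4, align 4) → ends 8; payload_len at 8 (size 2, align 2) → ends 10; magic at 10 (size 2, align 2) → ends 12; checksum at 12 (size 4, align 4) → ends 16; total 16 bytes, alignment 4
id at 0 (size 4, align 4) → ends 4
state at 4 (size 1, align 1) → ends 5
hp at 5 (size 1, align 1) → ends 6
ammo at 6 (size 2, align 2) → ends 8
target at 8 (size 16, align 4) → ends 24
vx at 24 (size 1, align 1) → ends 25

24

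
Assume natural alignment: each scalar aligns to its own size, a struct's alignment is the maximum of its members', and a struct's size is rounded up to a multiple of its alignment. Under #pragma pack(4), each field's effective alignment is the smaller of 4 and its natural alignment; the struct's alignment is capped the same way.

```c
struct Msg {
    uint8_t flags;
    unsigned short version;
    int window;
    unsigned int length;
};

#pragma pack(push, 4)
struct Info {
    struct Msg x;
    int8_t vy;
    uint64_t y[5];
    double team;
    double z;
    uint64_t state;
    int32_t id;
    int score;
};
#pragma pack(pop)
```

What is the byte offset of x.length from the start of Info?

Msg: 0..1  flags  (1B, 1-aligned); 1..2  -- padding (1B); 2..4  version  (2B, 2-aligned); 4..8  window  (4B, 4-aligned); 8..12  length  (4B, 4-aligned); sizeof = 12, alignof = 4
0..12  x  (12B, 4-aligned)
within Msg: length at 8
0 + 8 = 8

8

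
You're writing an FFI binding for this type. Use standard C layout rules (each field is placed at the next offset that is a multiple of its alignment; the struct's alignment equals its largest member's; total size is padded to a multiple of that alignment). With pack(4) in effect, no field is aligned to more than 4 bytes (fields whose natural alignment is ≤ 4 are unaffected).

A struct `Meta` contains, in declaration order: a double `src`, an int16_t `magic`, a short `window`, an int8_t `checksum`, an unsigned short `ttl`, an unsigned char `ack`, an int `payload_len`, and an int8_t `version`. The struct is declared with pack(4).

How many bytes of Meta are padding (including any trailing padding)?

7

0..8  src  (8B, 4-aligned)
8..10  magic  (2B, 2-aligned)
10..12  window  (2B, 2-aligned)
12..13  checksum  (1B, 1-aligned)
13..14  -- padding (1B)
14..16  ttl  (2B, 2-aligned)
16..17  ack  (1B, 1-aligned)
17..20  -- padding (3B)
20..24  payload_len  (4B, 4-aligned)
24..25  version  (1B, 1-aligned)
25..28  -- tail padding (3B)
sizeof = 28, alignof = 4
data bytes 21, size 28 → padding 7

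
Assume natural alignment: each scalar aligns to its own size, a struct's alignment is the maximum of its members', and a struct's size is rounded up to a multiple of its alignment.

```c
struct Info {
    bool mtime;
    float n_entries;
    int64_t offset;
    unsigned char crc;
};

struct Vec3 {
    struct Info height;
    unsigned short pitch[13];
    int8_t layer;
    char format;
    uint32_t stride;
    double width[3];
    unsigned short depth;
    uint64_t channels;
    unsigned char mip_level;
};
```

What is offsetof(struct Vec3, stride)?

52

Info: mtime at 0 (size 1, align 1) → ends 1; pad 3 to align 4 for n_entries; n_entries at 4 (size 4, align 4) → ends 8; offset at 8 (size 8, align 8) → ends 16; crc at 16 (size 1, align 1) → ends 17; tail pad 7 to reach multiple of 8; total 24 bytes, alignment 8
height at 0 (size 24, align 8) → ends 24
pitch at 24 (size 26, align 2) → ends 50
layer at 50 (size 1, align 1) → ends 51
format at 51 (size 1, align 1) → ends 52
stride at 52 (size 4, align 4) → ends 56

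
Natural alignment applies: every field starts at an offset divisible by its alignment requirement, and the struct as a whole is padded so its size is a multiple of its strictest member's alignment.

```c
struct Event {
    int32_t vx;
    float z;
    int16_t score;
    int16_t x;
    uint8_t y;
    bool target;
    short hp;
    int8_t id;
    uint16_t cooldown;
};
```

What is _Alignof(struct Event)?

member alignments: vx=4, z=4, score=2, x=2, y=1, target=1, hp=2, id=1, cooldown=2
max = 4

4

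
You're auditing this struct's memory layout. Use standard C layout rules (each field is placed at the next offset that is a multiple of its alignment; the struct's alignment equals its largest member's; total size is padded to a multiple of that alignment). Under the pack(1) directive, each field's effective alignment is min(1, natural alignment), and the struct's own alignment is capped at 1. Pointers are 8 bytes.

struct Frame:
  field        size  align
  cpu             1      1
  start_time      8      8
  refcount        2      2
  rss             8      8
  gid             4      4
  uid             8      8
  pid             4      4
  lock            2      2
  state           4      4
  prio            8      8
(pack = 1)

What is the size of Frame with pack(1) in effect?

49

@0: cpu [1B, align 1] → 1
@1: start_time [8B, align 1] → 9
@9: refcount [2B, align 1] → 11
@11: rss [8B, align 1] → 19
@19: gid [4B, align 1] → 23
@23: uid [8B, align 1] → 31
@31: pid [4B, align 1] → 35
@35: lock [2B, align 1] → 37
@37: state [4B, align 1] → 41
@41: prio [8B, align 1] → 49
size 49, align 1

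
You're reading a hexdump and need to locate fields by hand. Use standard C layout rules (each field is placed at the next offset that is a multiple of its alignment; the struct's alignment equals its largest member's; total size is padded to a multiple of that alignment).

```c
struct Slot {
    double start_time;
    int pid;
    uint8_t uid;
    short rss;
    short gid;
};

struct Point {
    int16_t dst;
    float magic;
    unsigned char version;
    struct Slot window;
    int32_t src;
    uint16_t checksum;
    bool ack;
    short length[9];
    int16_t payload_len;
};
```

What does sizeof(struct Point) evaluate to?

Slot: 0..8  start_time  (8B, 8-aligned); 8..12  pid  (4B, 4-aligned); 12..13  uid  (1B, 1-aligned); 13..14  -- padding (1B); 14..16  rss  (2B, 2-aligned); 16..18  gid  (2B, 2-aligned); 18..24  -- tail padding (6B); sizeof = 24, alignof = 8
0..2  dst  (2B, 2-aligned)
2..4  -- padding (2B)
4..8  magic  (4B, 4-aligned)
8..9  version  (1B, 1-aligned)
9..16  -- padding (7B)
16..40  window  (24B, 8-aligned)
40..44  src  (4B, 4-aligned)
44..46  checksum  (2B, 2-aligned)
46..47  ack  (1B, 1-aligned)
47..48  -- padding (1B)
48..66  length  (18B, 2-aligned)
66..68  payload_len  (2B, 2-aligned)
68..72  -- tail padding (4B)
sizeof = 72, alignof = 8

72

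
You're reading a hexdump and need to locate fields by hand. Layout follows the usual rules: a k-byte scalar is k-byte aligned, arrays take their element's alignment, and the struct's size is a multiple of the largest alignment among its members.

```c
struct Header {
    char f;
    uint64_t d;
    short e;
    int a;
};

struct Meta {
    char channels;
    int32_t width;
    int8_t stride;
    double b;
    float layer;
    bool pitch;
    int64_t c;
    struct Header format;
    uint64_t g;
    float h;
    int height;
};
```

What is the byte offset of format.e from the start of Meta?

56

Header: 0..1  f  (1B, 1-aligned); 1..8  -- padding (7B); 8..16  d  (8B, 8-aligned); 16..18  e  (2B, 2-aligned); 18..20  -- padding (2B); 20..24  a  (4B, 4-aligned); sizeof = 24, alignof = 8
0..1  channels  (1B, 1-aligned)
1..4  -- padding (3B)
4..8  width  (4B, 4-aligned)
8..9  stride  (1B, 1-aligned)
9..16  -- padding (7B)
16..24  b  (8B, 8-aligned)
24..28  layer  (4B, 4-aligned)
28..29  pitch  (1B, 1-aligned)
29..32  -- padding (3B)
32..40  c  (8B, 8-aligned)
40..64  format  (24B, 8-aligned)
within Header: e at 16
40 + 16 = 56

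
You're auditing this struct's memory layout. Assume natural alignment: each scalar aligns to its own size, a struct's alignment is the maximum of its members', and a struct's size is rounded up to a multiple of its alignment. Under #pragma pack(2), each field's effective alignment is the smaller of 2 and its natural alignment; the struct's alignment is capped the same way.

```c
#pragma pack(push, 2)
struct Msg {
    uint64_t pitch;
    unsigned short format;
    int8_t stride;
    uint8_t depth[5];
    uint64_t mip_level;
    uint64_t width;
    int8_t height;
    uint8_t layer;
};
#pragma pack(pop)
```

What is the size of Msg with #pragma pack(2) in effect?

pitch at 0 (size 8, align 2) → ends 8
format at 8 (size 2, align 2) → ends 10
stride at 10 (size 1, align 1) → ends 11
depth at 11 (size 5, align 1) → ends 16
mip_level at 16 (size 8, align 2) → ends 24
width at 24 (size 8, align 2) → ends 32
height at 32 (size 1, align 1) → ends 33
layer at 33 (size 1, align 1) → ends 34
total 34 bytes, alignment 2

34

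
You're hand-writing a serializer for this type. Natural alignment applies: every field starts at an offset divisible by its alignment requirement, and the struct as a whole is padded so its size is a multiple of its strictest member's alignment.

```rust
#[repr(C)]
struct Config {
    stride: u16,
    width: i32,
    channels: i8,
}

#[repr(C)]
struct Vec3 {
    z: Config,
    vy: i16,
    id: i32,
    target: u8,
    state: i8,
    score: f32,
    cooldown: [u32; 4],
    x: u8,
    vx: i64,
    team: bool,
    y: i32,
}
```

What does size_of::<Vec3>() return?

Config: @0: stride [2B, align 2] → 2; +2 pad (align 4); @4: width [4B, align 4] → 8; @8: channels [1B, align 1] → 9; +3 tail pad (align 4); size 12, align 4
@0: z [12B, align 4] → 12
@12: vy [2B, align 2] → 14
+2 pad (align 4)
@16: id [4B, align 4] → 20
@20: target [1B, align 1] → 21
@21: state [1B, align 1] → 22
+2 pad (align 4)
@24: score [4B, align 4] → 28
@28: cooldown [16B, align 4] → 44
@44: x [1B, align 1] → 45
+3 pad (align 8)
@48: vx [8B, align 8] → 56
@56: team [1B, align 1] → 57
+3 pad (align 4)
@60: y [4B, align 4] → 64
size 64, align 8

64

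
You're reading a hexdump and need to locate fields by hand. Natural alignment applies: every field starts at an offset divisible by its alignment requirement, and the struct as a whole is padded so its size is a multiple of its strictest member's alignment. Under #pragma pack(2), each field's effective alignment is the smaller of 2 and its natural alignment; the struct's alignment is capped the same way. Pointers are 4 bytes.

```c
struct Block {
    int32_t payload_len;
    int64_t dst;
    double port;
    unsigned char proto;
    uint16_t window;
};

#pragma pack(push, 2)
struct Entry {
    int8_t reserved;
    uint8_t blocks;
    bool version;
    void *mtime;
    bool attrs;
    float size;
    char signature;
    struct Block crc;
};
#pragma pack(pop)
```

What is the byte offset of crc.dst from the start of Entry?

24

Block: @0: payload_len [4B, align 4] → 4; +4 pad (align 8); @8: dst [8B, align 8] → 16; @16: port [8B, align 8] → 24; @24: proto [1B, align 1] → 25; +1 pad (align 2); @26: window [2B, align 2] → 28; +4 tail pad (align 8); size 32, align 8
@0: reserved [1B, align 1] → 1
@1: blocks [1B, align 1] → 2
@2: version [1B, align 1] → 3
+1 pad (align 2)
@4: mtime [4B, align 2] → 8
@8: attrs [1B, align 1] → 9
+1 pad (align 2)
@10: size [4B, align 2] → 14
@14: signature [1B, align 1] → 15
+1 pad (align 2)
@16: crc [32B, align 2] → 48
within Block: dst at 8
16 + 8 = 24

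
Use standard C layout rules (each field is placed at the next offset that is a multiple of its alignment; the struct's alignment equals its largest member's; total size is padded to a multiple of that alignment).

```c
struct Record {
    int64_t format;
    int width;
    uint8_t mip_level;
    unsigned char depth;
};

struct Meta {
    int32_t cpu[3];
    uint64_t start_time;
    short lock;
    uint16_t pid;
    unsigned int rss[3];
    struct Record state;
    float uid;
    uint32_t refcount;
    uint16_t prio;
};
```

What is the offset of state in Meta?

40

Record: format at 0 (size 8, align 8) → ends 8; width at 8 (size 4, align 4) → ends 12; mip_level at 12 (size 1, align 1) → ends 13; depth at 13 (size 1, align 1) → ends 14; tail pad 2 to reach multiple of 8; total 16 bytes, alignment 8
cpu at 0 (size 12, align 4) → ends 12
pad 4 to align 8 for start_time
start_time at 16 (size 8, align 8) → ends 24
lock at 24 (size 2, align 2) → ends 26
pid at 26 (size 2, align 2) → ends 28
rss at 28 (size 12, align 4) → ends 40
state at 40 (size 16, align 8) → ends 56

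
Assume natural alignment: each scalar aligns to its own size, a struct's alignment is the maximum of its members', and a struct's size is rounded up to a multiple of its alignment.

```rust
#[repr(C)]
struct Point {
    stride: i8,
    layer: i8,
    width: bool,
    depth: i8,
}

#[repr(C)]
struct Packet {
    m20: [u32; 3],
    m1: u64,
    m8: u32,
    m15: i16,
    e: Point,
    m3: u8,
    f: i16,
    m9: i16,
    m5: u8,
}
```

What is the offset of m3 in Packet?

Point: @0: stride [1B, align 1] → 1; @1: layer [1B, align 1] → 2; @2: width [1B, align 1] → 3; @3: depth [1B, align 1] → 4; size 4, align 1
@0: m20 [12B, align 4] → 12
+4 pad (align 8)
@16: m1 [8B, align 8] → 24
@24: m8 [4B, align 4] → 28
@28: m15 [2B, align 2] → 30
@30: e [4B, align 1] → 34
@34: m3 [1B, align 1] → 35

34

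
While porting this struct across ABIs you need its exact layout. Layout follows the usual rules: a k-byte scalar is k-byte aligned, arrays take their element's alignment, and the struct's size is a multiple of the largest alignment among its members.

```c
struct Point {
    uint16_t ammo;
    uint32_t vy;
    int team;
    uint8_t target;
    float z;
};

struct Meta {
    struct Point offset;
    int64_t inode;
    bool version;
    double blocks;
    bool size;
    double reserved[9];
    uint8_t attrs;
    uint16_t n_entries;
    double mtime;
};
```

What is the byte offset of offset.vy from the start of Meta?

4

Point: 0..2  ammo  (2B, 2-aligned); 2..4  -- padding (2B); 4..8  vy  (4B, 4-aligned); 8..12  team  (4B, 4-aligned); 12..13  target  (1B, 1-aligned); 13..16  -- padding (3B); 16..20  z  (4B, 4-aligned); sizeof = 20, alignof = 4
0..20  offset  (20B, 4-aligned)
within Point: vy at 4
0 + 4 = 4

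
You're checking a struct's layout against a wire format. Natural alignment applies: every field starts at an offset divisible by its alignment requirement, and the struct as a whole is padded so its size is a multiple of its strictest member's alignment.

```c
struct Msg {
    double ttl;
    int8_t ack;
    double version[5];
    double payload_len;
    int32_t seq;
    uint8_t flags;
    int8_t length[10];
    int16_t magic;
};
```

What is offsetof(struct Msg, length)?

69

0..8  ttl  (8B, 8-aligned)
8..9  ack  (1B, 1-aligned)
9..16  -- padding (7B)
16..56  version  (40B, 8-aligned)
56..64  payload_len  (8B, 8-aligned)
64..68  seq  (4B, 4-aligned)
68..69  flags  (1B, 1-aligned)
69..79  length  (10B, 1-aligned)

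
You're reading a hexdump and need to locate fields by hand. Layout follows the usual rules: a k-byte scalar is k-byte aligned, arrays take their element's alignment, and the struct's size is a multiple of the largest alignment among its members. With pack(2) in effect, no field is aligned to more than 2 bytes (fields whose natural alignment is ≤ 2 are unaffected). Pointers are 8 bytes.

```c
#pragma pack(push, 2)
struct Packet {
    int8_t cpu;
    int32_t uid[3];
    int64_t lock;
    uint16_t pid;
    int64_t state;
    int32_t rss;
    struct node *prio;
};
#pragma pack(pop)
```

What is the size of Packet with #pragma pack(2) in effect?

44

0..1  cpu  (1B, 1-aligned)
1..2  -- padding (1B)
2..14  uid  (12B, 2-aligned)
14..22  lock  (8B, 2-aligned)
22..24  pid  (2B, 2-aligned)
24..32  state  (8B, 2-aligned)
32..36  rss  (4B, 2-aligned)
36..44  prio  (8B, 2-aligned)
sizeof = 44, alignof = 2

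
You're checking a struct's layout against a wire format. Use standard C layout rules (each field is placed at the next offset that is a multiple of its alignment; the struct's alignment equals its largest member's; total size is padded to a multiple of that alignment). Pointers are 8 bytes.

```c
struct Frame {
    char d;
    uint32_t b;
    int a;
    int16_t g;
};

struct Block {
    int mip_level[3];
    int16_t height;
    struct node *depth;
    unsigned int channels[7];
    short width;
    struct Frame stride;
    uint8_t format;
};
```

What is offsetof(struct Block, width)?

52

Frame: 0..1  d  (1B, 1-aligned); 1..4  -- padding (3B); 4..8  b  (4B, 4-aligned); 8..12  a  (4B, 4-aligned); 12..14  g  (2B, 2-aligned); 14..16  -- tail padding (2B); sizeof = 16, alignof = 4
0..12  mip_level  (12B, 4-aligned)
12..14  height  (2B, 2-aligned)
14..16  -- padding (2B)
16..24  depth  (8B, 8-aligned)
24..52  channels  (28B, 4-aligned)
52..54  width  (2B, 2-aligned)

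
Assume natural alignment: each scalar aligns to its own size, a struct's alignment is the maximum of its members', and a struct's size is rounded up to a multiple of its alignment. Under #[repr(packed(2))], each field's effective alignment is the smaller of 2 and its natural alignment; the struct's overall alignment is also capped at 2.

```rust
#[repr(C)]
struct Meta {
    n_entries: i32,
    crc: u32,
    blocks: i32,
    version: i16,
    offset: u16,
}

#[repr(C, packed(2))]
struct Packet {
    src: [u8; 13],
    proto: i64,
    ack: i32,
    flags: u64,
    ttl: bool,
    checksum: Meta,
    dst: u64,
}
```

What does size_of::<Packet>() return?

60 bytes

Meta: 0..4  n_entries  (4B, 4-aligned); 4..8  crc  (4B, 4-aligned); 8..12  blocks  (4B, 4-aligned); 12..14  version  (2B, 2-aligned); 14..16  offset  (2B, 2-aligned); sizeof = 16, alignof = 4
0..13  src  (13B, 1-aligned)
13..14  -- padding (1B)
14..22  proto  (8B, 2-aligned)
22..26  ack  (4B, 2-aligned)
26..34  flags  (8B, 2-aligned)
34..35  ttl  (1B, 1-aligned)
35..36  -- padding (1B)
36..52  checksum  (16B, 2-aligned)
52..60  dst  (8B, 2-aligned)
sizeof = 60, alignof = 2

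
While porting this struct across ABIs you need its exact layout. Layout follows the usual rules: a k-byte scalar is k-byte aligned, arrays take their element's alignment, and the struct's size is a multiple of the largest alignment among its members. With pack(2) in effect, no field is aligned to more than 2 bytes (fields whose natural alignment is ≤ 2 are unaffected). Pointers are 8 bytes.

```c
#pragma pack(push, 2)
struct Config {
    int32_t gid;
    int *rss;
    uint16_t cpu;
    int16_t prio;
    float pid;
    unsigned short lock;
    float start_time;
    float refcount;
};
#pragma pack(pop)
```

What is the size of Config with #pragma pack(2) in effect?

30

@0: gid [4B, align 2] → 4
@4: rss [8B, align 2] → 12
@12: cpu [2B, align 2] → 14
@14: prio [2B, align 2] → 16
@16: pid [4B, align 2] → 20
@20: lock [2B, align 2] → 22
@22: start_time [4B, align 2] → 26
@26: refcount [4B, align 2] → 30
size 30, align 2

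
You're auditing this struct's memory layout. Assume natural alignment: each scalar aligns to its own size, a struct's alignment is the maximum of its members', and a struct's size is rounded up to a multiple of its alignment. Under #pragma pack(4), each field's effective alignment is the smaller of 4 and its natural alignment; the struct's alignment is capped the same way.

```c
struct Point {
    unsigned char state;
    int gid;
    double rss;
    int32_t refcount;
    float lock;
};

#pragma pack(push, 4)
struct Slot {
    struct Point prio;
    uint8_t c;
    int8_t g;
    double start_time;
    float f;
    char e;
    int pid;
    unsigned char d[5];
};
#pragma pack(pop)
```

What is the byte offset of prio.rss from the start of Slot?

Point: state at 0 (size 1, align 1) → ends 1; pad 3 to align 4 for gid; gid at 4 (size 4, align 4) → ends 8; rss at 8 (size 8, align 8) → ends 16; refcount at 16 (size 4, align 4) → ends 20; lock at 20 (size 4, align 4) → ends 24; total 24 bytes, alignment 8
prio at 0 (size 24, align 4) → ends 24
within Point: rss at 8
0 + 8 = 8

8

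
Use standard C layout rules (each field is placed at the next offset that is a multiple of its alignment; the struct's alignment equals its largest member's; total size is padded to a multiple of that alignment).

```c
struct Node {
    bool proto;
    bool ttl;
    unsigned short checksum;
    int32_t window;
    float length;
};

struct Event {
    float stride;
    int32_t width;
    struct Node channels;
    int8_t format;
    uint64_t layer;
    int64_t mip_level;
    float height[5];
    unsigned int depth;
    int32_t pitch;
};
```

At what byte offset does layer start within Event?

24

Node: proto at 0 (size 1, align 1) → ends 1; ttl at 1 (size 1, align 1) → ends 2; checksum at 2 (size 2, align 2) → ends 4; window at 4 (size 4, align 4) → ends 8; length at 8 (size 4, align 4) → ends 12; total 12 bytes, alignment 4
stride at 0 (size 4, align 4) → ends 4
width at 4 (size 4, align 4) → ends 8
channels at 8 (size 12, align 4) → ends 20
format at 20 (size 1, align 1) → ends 21
pad 3 to align 8 for layer
layer at 24 (size 8, align 8) → ends 32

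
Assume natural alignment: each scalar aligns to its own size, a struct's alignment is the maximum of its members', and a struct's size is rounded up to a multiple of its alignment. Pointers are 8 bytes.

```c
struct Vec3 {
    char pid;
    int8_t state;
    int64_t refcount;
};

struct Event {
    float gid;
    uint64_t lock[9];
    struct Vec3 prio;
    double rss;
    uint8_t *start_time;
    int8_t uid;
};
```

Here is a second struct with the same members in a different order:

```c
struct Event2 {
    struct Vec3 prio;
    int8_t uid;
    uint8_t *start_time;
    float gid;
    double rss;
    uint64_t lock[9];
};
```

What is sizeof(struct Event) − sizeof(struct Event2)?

0

Vec3: @0: pid [1B, align 1] → 1; @1: state [1B, align 1] → 2; +6 pad (align 8); @8: refcount [8B, align 8] → 16; size 16, align 8
@0: gid [4B, align 4] → 4
+4 pad (align 8)
@8: lock [72B, align 8] → 80
@80: prio [16B, align 8] → 96
@96: rss [8B, align 8] → 104
@104: start_time [8B, align 8] → 112
@112: uid [1B, align 1] → 113
+7 tail pad (align 8)
size 120, align 8
— Event2 —
@0: prio [16B, align 8] → 16
@16: uid [1B, align 1] → 17
+7 pad (align 8)
@24: start_time [8B, align 8] → 32
@32: gid [4B, align 4] → 36
+4 pad (align 8)
@40: rss [8B, align 8] → 48
@48: lock [72B, align 8] → 120
size 120, align 8
120 − 120 = 0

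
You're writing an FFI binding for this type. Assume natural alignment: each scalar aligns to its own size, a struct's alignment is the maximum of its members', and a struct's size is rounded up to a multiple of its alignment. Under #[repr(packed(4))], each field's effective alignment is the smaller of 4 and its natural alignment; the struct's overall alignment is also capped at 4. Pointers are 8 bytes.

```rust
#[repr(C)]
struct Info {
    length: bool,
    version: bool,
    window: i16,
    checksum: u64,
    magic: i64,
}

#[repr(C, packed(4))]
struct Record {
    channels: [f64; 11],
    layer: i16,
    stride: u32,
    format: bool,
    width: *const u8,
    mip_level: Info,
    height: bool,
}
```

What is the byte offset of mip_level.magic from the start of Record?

124

Info: length at 0 (size 1, align 1) → ends 1; version at 1 (size 1, align 1) → ends 2; window at 2 (size 2, align 2) → ends 4; pad 4 to align 8 for checksum; checksum at 8 (size 8, align 8) → ends 16; magic at 16 (size 8, align 8) → ends 24; total 24 bytes, alignment 8
channels at 0 (size 88, align 4) → ends 88
layer at 88 (size 2, align 2) → ends 90
pad 2 to align 4 for stride
stride at 92 (size 4, align 4) → ends 96
format at 96 (size 1, align 1) → ends 97
pad 3 to align 4 for width
width at 100 (size 8, align 4) → ends 108
mip_level at 108 (size 24, align 4) → ends 132
within Info: magic at 16
108 + 16 = 124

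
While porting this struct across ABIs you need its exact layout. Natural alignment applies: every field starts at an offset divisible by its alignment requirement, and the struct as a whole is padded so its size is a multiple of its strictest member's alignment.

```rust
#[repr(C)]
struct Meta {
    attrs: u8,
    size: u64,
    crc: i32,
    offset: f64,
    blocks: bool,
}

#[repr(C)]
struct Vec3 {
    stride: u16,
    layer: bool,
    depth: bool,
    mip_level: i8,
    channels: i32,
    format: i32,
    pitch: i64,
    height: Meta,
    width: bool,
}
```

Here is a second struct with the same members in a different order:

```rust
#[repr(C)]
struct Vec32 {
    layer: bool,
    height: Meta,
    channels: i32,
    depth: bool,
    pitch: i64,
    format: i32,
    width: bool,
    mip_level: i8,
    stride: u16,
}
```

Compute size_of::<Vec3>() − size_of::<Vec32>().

0

Meta: @0: attrs [1B, align 1] → 1; +7 pad (align 8); @8: size [8B, align 8] → 16; @16: crc [4B, align 4] → 20; +4 pad (align 8); @24: offset [8B, align 8] → 32; @32: blocks [1B, align 1] → 33; +7 tail pad (align 8); size 40, align 8
@0: stride [2B, align 2] → 2
@2: layer [1B, align 1] → 3
@3: depth [1B, align 1] → 4
@4: mip_level [1B, align 1] → 5
+3 pad (align 4)
@8: channels [4B, align 4] → 12
@12: format [4B, align 4] → 16
@16: pitch [8B, align 8] → 24
@24: height [40B, align 8] → 64
@64: width [1B, align 1] → 65
+7 tail pad (align 8)
size 72, align 8
— Vec32 —
@0: layer [1B, align 1] → 1
+7 pad (align 8)
@8: height [40B, align 8] → 48
@48: channels [4B, align 4] → 52
@52: depth [1B, align 1] → 53
+3 pad (align 8)
@56: pitch [8B, align 8] → 64
@64: format [4B, align 4] → 68
@68: width [1B, align 1] → 69
@69: mip_level [1B, align 1] → 70
@70: stride [2B, align 2] → 72
size 72, align 8
72 − 72 = 0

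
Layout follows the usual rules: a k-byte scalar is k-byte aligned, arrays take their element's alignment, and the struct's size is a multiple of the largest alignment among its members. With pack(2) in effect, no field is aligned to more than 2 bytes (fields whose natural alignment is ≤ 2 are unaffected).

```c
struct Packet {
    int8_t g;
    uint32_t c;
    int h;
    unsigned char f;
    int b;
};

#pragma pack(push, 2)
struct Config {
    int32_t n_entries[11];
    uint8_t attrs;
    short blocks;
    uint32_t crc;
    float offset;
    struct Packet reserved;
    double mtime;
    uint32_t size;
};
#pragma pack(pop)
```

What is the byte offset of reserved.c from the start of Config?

Packet: 0..1  g  (1B, 1-aligned); 1..4  -- padding (3B); 4..8  c  (4B, 4-aligned); 8..12  h  (4B, 4-aligned); 12..13  f  (1B, 1-aligned); 13..16  -- padding (3B); 16..20  b  (4B, 4-aligned); sizeof = 20, alignof = 4
0..44  n_entries  (44B, 2-aligned)
44..45  attrs  (1B, 1-aligned)
45..46  -- padding (1B)
46..48  blocks  (2B, 2-aligned)
48..52  crc  (4B, 2-aligned)
52..56  offset  (4B, 2-aligned)
56..76  reserved  (20B, 2-aligned)
within Packet: c at 4
56 + 4 = 60

60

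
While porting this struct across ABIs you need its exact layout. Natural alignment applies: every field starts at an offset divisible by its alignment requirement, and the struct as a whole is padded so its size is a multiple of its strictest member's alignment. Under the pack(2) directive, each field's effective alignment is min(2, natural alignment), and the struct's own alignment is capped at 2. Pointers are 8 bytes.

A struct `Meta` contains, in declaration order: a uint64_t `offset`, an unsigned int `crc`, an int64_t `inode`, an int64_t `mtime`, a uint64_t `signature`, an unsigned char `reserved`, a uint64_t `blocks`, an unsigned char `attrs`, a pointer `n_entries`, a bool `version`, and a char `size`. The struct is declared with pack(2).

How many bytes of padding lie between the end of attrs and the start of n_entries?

offset at 0 (size 8, align 2) → ends 8
crc at 8 (size 4, align 2) → ends 12
inode at 12 (size 8, align 2) → ends 20
mtime at 20 (size 8, align 2) → ends 28
signature at 28 (size 8, align 2) → ends 36
reserved at 36 (size 1, align 1) → ends 37
pad 1 to align 2 for blocks
blocks at 38 (size 8, align 2) → ends 46
attrs at 46 (size 1, align 1) → ends 47
pad 1 to align 2 for n_entries
n_entries at 48 (size 8, align 2) → ends 56

1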